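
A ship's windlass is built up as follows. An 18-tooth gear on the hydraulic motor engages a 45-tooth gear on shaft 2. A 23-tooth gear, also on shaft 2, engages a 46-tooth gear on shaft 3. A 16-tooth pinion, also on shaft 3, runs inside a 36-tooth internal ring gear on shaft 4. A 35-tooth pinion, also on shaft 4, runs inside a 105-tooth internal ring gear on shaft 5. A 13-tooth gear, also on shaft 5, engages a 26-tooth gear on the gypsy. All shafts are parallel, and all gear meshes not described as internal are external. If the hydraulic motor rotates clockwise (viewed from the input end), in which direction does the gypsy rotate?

counterclockwise

the hydraulic motor → shaft 2: external mesh, 1 reversal → CCW.
shaft 2 → shaft 3: external mesh, 1 reversal → CW.
shaft 3 → shaft 4: internal mesh, same direction → CW.
shaft 4 → shaft 5: internal mesh, same direction → CW.
shaft 5 → the gypsy: external mesh, 1 reversal → CCW.
3 reversals in total — an odd number — so the gypsy turns opposite to the hydraulic motor.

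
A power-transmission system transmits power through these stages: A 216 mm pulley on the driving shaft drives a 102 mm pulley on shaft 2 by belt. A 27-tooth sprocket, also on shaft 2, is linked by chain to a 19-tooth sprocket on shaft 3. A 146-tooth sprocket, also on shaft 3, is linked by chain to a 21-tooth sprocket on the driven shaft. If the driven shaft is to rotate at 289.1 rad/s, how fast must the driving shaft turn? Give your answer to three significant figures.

13.8 rad/s

Overall ratio R = 0.47222 × 0.7037 × 0.14384 = 0.047797.
Required input speed = output speed × R = 289.1 × 0.047797 = 13.818 rad/s.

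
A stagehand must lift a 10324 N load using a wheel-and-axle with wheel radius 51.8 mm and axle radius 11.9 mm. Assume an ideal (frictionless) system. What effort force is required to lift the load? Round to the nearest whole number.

2372 N

Wheel-and-axle MA = R/r = 51.8/11.9 = 4.3529.
Effort = load / MA = 10324 / 4.3529 = 2371.7 N.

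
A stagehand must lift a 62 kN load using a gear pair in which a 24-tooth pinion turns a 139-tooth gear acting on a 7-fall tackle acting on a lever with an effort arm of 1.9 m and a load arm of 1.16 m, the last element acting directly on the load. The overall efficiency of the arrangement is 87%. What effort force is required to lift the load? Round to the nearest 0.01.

Gear pair MA = 139/24 = 5.7917.
Block-and-tackle MA = number of supporting rope parts = 7.
Lever MA = effort arm / load arm = 1.9/1.16 = 1.6379.
Combined ideal MA = 5.7917 × 7 × 1.6379 = 66.404.
Actual MA = 66.404 × 0.87 = 57.772.
Effort = load / actual MA = 62 / 57.772 = 1.0732 kN.

1.07 kN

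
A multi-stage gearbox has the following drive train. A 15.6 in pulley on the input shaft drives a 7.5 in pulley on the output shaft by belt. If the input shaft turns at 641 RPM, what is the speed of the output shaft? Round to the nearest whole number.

1333 RPM

belt 7.5/15.6 = 0.48077 → 641/0.48077 = 1333.3 RPM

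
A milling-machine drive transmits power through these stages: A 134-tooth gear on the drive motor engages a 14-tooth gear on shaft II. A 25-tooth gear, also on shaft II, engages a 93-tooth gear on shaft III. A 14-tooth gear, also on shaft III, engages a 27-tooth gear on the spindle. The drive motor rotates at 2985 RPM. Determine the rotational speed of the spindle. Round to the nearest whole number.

gear mesh 14/134 = 0.10448 → 2985/0.10448 = 28571 RPM
gear mesh 93/25 = 3.72 → 28571/3.72 = 7680.3 RPM
gear mesh 27/14 = 1.9286 → 7680.3/1.9286 = 3982.4 RPM

3982 RPM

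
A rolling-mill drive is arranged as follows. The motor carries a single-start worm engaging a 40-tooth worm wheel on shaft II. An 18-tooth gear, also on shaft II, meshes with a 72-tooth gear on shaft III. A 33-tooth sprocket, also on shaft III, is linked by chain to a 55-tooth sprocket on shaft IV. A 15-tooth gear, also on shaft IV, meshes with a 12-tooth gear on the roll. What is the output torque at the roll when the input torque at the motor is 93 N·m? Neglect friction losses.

After the worm (40/1): 93 × 40 = 3720 N·m
After the gear mesh (72/18): 3720 × 4 = 14880 N·m
After the chain (55/33): 14880 × 1.6667 = 24800 N·m
After the gear mesh (12/15): 24800 × 0.8 = 19840 N·m

19840 N·m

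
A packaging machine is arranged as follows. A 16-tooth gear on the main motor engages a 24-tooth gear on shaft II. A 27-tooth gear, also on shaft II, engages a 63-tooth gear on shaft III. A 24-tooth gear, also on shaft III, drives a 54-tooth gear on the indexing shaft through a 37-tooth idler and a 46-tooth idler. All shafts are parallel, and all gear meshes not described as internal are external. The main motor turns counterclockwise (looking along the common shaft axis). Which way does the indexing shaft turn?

the main motor → shaft II: external mesh, 1 reversal → CW.
shaft II → shaft III: external mesh, 1 reversal → CCW.
shaft III → the indexing shaft: driver → idler → idler → driven is 3 external meshes, 3 reversals → CW.
5 reversals in total — an odd number — so the indexing shaft turns opposite to the main motor.

clockwise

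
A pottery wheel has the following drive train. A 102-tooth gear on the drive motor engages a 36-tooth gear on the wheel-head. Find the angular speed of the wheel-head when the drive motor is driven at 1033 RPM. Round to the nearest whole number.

2927 RPM

gear mesh 36/102 = 0.35294 → 1033/0.35294 = 2926.8 RPM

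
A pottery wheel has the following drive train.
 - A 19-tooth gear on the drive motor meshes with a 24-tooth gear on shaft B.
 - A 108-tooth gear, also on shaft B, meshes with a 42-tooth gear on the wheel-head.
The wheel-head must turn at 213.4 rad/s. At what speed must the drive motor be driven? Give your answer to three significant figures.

Overall ratio R = 1.2632 × 0.38889 = 0.49123.
Required input speed = output speed × R = 213.4 × 0.49123 = 104.83 rad/s.

105 rad/s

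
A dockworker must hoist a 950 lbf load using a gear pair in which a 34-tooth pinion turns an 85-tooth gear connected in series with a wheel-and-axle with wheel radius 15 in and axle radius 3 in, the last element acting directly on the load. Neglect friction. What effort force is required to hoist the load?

76 lbf

Gear pair MA = 85/34 = 2.5.
Wheel-and-axle MA = R/r = 15/3 = 5.
Combined ideal MA = 2.5 × 5 = 12.5.
Effort = load / MA = 950 / 12.5 = 76 lbf.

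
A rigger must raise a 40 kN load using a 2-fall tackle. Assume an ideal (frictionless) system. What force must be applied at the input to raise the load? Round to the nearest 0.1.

20.0 kN

Block-and-tackle MA = number of supporting rope parts = 2.
Effort = load / MA = 40 / 2 = 20 kN.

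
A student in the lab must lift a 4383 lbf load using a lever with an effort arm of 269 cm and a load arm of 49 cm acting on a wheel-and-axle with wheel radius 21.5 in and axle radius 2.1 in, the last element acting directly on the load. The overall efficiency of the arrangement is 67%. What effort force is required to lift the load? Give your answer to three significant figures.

116 lbf

Lever MA = effort arm / load arm = 269/49 = 5.4898.
Wheel-and-axle MA = R/r = 21.5/2.1 = 10.238.
Combined ideal MA = 5.4898 × 10.238 = 56.205.
Actual MA = 56.205 × 0.67 = 37.657.
Effort = load / actual MA = 4383 / 37.657 = 116.39 lbf.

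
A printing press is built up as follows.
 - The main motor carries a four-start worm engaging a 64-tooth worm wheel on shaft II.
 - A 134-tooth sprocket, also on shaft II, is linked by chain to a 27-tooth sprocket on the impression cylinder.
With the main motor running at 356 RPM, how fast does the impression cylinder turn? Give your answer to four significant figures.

110.4 RPM

the main motor → shaft II (worm, 64/4): 356 ÷ 16 = 22.25 RPM
shaft II → the impression cylinder (chain, 27/134): 22.25 ÷ 0.20149 = 110.43 RPM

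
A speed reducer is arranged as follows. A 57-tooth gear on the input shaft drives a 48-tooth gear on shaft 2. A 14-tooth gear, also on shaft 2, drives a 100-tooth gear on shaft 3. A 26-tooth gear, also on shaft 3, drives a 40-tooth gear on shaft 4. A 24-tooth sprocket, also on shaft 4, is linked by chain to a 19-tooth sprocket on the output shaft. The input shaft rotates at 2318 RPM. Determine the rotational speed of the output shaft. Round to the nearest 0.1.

316.4 RPM

Gear mesh: ratio = 48/57 = 0.84211, so shaft 2 turns at 2318 / 0.84211 = 2752.6 RPM.
Gear mesh: ratio = 100/14 = 7.1429, so shaft 3 turns at 2752.6 / 7.1429 = 385.37 RPM.
Gear mesh: ratio = 40/26 = 1.5385, so shaft 4 turns at 385.37 / 1.5385 = 250.49 RPM.
Chain: ratio = 19/24 = 0.79167, so the output shaft turns at 250.49 / 0.79167 = 316.41 RPM.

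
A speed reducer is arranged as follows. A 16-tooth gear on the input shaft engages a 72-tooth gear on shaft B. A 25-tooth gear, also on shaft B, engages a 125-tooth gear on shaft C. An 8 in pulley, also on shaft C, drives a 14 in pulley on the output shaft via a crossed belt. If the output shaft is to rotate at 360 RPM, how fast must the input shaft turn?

Overall ratio R = 4.5 × 5 × 1.75 = 39.375.
Required input speed = output speed × R = 360 × 39.375 = 14175 RPM.

14175 RPM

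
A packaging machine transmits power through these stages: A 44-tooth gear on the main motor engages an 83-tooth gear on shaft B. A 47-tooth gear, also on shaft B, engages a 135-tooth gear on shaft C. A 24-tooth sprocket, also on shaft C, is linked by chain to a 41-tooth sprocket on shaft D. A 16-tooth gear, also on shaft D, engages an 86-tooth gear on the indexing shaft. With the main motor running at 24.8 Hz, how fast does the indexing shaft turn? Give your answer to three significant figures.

0.498 Hz

the main motor → shaft B (gear mesh, 83/44): 24.8 ÷ 1.8864 = 13.147 Hz
shaft B → shaft C (gear mesh, 135/47): 13.147 ÷ 2.8723 = 4.5771 Hz
shaft C → shaft D (chain, 41/24): 4.5771 ÷ 1.7083 = 2.6793 Hz
shaft D → the indexing shaft (gear mesh, 86/16): 2.6793 ÷ 5.375 = 0.49847 Hz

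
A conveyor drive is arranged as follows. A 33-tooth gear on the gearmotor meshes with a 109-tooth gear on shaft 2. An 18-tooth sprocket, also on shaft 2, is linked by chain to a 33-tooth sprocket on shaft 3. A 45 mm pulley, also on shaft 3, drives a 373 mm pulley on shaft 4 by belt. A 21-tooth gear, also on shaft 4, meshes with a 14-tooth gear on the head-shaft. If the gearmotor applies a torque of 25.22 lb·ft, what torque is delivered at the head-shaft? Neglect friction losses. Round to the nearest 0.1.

843.9 lb·ft

After the gear mesh (109/33): 25.22 × 3.303 = 83.302 lb·ft
After the chain (33/18): 83.302 × 1.8333 = 152.72 lb·ft
After the belt (373/45): 152.72 × 8.2889 = 1265.9 lb·ft
After the gear mesh (14/21): 1265.9 × 0.66667 = 843.93 lb·ft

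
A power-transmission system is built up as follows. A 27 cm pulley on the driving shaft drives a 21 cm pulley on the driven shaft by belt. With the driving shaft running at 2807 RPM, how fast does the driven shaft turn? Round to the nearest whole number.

3609 RPM

Belt: ratio = 21/27 = 0.77778, so the driven shaft turns at 2807 / 0.77778 = 3609 RPM.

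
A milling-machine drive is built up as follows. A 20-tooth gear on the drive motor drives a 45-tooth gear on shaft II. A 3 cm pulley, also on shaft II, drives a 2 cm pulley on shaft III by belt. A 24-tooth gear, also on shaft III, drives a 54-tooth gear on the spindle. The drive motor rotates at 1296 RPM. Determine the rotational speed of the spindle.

gear mesh 45/20 = 2.25 → 1296/2.25 = 576 RPM
belt 2/3 = 0.66667 → 576/0.66667 = 864 RPM
gear mesh 54/24 = 2.25 → 864/2.25 = 384 RPM

384 RPM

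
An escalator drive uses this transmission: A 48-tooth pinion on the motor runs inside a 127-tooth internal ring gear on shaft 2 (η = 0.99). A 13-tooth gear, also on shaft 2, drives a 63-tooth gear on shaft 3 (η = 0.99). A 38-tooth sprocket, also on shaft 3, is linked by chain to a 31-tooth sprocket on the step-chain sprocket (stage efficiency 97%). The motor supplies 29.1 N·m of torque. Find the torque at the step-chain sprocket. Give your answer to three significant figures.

289 N·m

internal gear 127/48 = 2.6458 → τ = 29.1·2.6458·0.99 = 76.224 N·m
gear mesh 63/13 = 4.8462 → τ = 76.224·4.8462·0.99 = 365.7 N·m
chain 31/38 = 0.81579 → τ = 365.7·0.81579·0.97 = 289.38 N·m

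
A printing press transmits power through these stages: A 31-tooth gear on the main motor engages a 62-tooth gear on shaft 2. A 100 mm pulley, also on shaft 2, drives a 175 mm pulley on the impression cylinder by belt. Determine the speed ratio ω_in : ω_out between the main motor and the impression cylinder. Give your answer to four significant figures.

3.500

Each stage contributes driven/driver: gear mesh 62/31 = 2, belt 175/100 = 1.75.
Overall: 2 × 1.75 = 3.5.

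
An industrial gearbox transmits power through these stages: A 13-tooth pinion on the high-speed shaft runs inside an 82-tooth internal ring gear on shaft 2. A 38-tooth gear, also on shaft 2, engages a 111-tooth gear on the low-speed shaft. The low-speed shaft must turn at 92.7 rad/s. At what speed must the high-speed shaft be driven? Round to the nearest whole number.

1708 rad/s

Overall ratio R = 6.3077 × 2.9211 = 18.425.
Required input speed = output speed × R = 92.7 × 18.425 = 1708 rad/s.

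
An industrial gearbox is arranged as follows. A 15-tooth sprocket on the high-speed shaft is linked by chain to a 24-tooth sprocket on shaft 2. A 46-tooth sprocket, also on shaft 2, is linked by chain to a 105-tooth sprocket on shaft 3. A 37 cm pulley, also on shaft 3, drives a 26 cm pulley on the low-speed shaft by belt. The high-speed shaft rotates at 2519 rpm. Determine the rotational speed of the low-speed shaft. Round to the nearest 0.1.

981.5 rpm

Chain: ratio = 24/15 = 1.6, so shaft 2 turns at 2519 / 1.6 = 1574.4 rpm.
Chain: ratio = 105/46 = 2.2826, so shaft 3 turns at 1574.4 / 2.2826 = 689.73 rpm.
Belt: ratio = 26/37 = 0.7027, so the low-speed shaft turns at 689.73 / 0.7027 = 981.53 rpm.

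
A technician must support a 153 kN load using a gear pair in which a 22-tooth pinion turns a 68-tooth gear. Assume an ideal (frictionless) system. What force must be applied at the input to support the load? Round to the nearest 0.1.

Gear pair MA = 68/22 = 3.0909.
Effort = load / MA = 153 / 3.0909 = 49.5 kN.

49.5 kN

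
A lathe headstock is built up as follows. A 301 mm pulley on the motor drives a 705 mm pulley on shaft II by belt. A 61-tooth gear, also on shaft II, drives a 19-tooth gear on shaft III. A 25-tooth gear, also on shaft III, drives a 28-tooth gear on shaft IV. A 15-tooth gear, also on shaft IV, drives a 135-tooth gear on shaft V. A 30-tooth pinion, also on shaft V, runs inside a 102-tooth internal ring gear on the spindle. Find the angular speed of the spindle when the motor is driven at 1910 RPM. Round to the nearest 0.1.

Belt: ratio = 705/301 = 2.3422, so shaft II turns at 1910 / 2.3422 = 815.48 RPM.
Gear mesh: ratio = 19/61 = 0.31148, so shaft III turns at 815.48 / 0.31148 = 2618.1 RPM.
Gear mesh: ratio = 28/25 = 1.12, so shaft IV turns at 2618.1 / 1.12 = 2337.6 RPM.
Gear mesh: ratio = 135/15 = 9, so shaft V turns at 2337.6 / 9 = 259.73 RPM.
Internal gear: ratio = 102/30 = 3.4, so the spindle turns at 259.73 / 3.4 = 76.392 RPM.

76.4 RPM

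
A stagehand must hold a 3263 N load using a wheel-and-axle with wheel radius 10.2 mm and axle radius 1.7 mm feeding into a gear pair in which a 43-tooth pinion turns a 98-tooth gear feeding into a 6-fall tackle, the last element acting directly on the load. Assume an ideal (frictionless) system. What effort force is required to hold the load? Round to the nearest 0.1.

Wheel-and-axle MA = R/r = 10.2/1.7 = 6.
Gear pair MA = 98/43 = 2.2791.
Block-and-tackle MA = number of supporting rope parts = 6.
Combined ideal MA = 6 × 2.2791 × 6 = 82.047.
Effort = load / MA = 3263 / 82.047 = 39.77 N.

39.8 N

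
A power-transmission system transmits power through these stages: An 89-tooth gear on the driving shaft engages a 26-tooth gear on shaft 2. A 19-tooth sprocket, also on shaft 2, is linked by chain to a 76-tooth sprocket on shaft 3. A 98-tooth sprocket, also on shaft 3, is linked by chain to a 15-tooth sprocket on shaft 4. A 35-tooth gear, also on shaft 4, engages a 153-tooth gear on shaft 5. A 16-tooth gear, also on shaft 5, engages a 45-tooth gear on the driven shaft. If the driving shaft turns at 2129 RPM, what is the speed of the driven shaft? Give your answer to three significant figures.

Gear mesh: ratio = 26/89 = 0.29213, so shaft 2 turns at 2129 / 0.29213 = 7287.7 RPM.
Chain: ratio = 76/19 = 4, so shaft 3 turns at 7287.7 / 4 = 1821.9 RPM.
Chain: ratio = 15/98 = 0.15306, so shaft 4 turns at 1821.9 / 0.15306 = 11903 RPM.
Gear mesh: ratio = 153/35 = 4.3714, so shaft 5 turns at 11903 / 4.3714 = 2723 RPM.
Gear mesh: ratio = 45/16 = 2.8125, so the driven shaft turns at 2723 / 2.8125 = 968.17 RPM.

968 RPM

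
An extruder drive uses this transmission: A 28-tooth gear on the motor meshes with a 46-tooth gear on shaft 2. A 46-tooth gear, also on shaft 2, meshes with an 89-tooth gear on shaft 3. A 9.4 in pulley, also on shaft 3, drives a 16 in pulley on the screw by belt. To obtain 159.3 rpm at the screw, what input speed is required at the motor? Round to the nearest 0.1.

861.9 rpm

Overall ratio R = 1.6429 × 1.9348 × 1.7021 = 5.4103.
Required input speed = output speed × R = 159.3 × 5.4103 = 861.87 rpm.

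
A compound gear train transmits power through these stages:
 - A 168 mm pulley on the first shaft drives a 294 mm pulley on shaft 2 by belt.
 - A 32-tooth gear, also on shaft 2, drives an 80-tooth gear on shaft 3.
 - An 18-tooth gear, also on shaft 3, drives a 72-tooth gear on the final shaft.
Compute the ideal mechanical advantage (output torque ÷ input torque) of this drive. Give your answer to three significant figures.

17.5

Each stage contributes driven/driver: belt 294/168 = 1.75, gear mesh 80/32 = 2.5, gear mesh 72/18 = 4.
Overall: 1.75 × 2.5 × 4 = 17.5.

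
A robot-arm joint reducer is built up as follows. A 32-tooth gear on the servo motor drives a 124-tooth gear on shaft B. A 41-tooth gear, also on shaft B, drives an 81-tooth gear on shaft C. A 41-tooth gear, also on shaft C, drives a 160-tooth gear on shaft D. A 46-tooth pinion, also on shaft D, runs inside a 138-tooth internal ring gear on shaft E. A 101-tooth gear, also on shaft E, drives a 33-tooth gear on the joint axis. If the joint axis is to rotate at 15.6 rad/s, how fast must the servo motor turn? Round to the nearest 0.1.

456.8 rad/s

Overall ratio R = 3.875 × 1.9756 × 3.9024 × 3 × 0.32673 = 29.283.
Required input speed = output speed × R = 15.6 × 29.283 = 456.82 rad/s.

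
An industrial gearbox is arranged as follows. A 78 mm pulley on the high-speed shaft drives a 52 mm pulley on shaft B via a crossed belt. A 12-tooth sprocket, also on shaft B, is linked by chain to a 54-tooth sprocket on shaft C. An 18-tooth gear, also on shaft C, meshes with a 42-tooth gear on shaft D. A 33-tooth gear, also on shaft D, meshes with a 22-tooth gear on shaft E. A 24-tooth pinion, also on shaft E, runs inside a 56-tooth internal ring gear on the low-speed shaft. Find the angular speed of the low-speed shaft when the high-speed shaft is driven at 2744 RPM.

belt 52/78 = 0.66667 → 2744/0.66667 = 4116 RPM
chain 54/12 = 4.5 → 4116/4.5 = 914.67 RPM
gear mesh 42/18 = 2.3333 → 914.67/2.3333 = 392 RPM
gear mesh 22/33 = 0.66667 → 392/0.66667 = 588 RPM
internal gear 56/24 = 2.3333 → 588/2.3333 = 252 RPM

252 RPM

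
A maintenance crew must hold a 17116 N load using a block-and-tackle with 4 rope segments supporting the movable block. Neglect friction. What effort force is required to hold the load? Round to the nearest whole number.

4279 N

Block-and-tackle MA = number of supporting rope parts = 4.
Effort = load / MA = 17116 / 4 = 4279 N.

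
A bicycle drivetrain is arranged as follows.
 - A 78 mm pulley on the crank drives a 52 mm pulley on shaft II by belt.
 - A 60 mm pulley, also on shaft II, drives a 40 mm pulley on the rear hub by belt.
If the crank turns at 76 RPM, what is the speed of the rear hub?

171 RPM

belt 52/78 = 0.66667 → 76/0.66667 = 114 RPM
belt 40/60 = 0.66667 → 114/0.66667 = 171 RPM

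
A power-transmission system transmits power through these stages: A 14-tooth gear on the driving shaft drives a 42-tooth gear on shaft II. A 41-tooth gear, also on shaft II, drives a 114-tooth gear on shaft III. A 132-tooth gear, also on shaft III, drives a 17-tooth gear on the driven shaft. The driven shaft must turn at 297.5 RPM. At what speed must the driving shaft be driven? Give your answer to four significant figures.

Overall ratio R = 3 × 2.7805 × 0.12879 = 1.0743.
Required input speed = output speed × R = 297.5 × 1.0743 = 319.6 RPM.

319.6 RPM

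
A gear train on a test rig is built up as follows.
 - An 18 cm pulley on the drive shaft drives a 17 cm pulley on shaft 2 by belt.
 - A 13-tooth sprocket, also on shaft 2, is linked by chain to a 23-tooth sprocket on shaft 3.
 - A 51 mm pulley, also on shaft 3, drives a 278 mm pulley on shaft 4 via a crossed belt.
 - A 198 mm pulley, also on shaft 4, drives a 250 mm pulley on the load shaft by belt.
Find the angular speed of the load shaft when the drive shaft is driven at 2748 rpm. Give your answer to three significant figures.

239 rpm

Belt: ratio = 17/18 = 0.94444, so shaft 2 turns at 2748 / 0.94444 = 2909.6 rpm.
Chain: ratio = 23/13 = 1.7692, so shaft 3 turns at 2909.6 / 1.7692 = 1644.6 rpm.
Belt: ratio = 278/51 = 5.451, so shaft 4 turns at 1644.6 / 5.451 = 301.7 rpm.
Belt: ratio = 250/198 = 1.2626, so the load shaft turns at 301.7 / 1.2626 = 238.95 rpm.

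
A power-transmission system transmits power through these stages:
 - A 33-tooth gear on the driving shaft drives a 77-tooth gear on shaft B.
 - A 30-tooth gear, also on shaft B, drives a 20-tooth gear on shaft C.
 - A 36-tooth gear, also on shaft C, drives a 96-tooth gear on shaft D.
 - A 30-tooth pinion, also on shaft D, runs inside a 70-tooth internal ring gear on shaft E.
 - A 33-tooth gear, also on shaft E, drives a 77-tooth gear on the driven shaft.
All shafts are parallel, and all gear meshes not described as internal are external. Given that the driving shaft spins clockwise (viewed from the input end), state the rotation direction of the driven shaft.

the driving shaft → shaft B: external mesh, 1 reversal → CCW.
shaft B → shaft C: external mesh, 1 reversal → CW.
shaft C → shaft D: external mesh, 1 reversal → CCW.
shaft D → shaft E: internal mesh, same direction → CCW.
shaft E → the driven shaft: external mesh, 1 reversal → CW.
4 reversals in total — an even number — so the driven shaft turns the same way as the driving shaft.

clockwise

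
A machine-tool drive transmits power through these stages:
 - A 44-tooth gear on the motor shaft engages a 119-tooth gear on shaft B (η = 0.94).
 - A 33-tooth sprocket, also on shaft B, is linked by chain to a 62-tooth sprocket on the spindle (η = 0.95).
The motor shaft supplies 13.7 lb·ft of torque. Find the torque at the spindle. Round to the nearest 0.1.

Gear mesh: ratio = 119/44 = 2.7045; torque at shaft B = 13.7 × 2.7045 × 0.94 = 34.829 lb·ft.
Chain: ratio = 62/33 = 1.8788; torque at the spindle = 34.829 × 1.8788 × 0.95 = 62.165 lb·ft.

62.2 lb·ft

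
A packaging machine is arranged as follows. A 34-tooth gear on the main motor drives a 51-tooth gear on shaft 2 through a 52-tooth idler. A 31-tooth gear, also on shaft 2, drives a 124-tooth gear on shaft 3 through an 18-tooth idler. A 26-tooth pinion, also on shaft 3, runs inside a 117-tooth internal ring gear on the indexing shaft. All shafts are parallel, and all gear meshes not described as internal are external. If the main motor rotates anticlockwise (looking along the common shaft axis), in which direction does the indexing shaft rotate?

the main motor → shaft 2: driver → idler → driven is 2 external meshes, 2 reversals → CCW.
shaft 2 → shaft 3: driver → idler → driven is 2 external meshes, 2 reversals → CCW.
shaft 3 → the indexing shaft: internal mesh, same direction → CCW.
4 reversals in total — an even number — so the indexing shaft turns the same way as the main motor.

anticlockwise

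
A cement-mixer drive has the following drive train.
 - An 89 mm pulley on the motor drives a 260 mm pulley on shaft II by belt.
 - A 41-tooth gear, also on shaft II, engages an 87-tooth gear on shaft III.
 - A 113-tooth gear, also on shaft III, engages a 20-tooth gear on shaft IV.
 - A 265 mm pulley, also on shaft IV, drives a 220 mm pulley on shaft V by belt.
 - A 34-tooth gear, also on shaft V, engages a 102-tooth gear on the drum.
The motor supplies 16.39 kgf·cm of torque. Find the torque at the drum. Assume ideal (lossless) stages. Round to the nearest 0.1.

44.8 kgf·cm

After the belt (260/89): 16.39 × 2.9213 = 47.881 kgf·cm
After the gear mesh (87/41): 47.881 × 2.122 = 101.6 kgf·cm
After the gear mesh (20/113): 101.6 × 0.17699 = 17.982 kgf·cm
After the belt (220/265): 17.982 × 0.83019 = 14.929 kgf·cm
After the gear mesh (102/34): 14.929 × 3 = 44.787 kgf·cm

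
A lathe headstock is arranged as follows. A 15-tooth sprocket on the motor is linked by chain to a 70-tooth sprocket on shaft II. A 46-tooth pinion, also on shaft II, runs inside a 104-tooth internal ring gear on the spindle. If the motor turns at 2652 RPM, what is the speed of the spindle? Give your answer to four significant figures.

the motor → shaft II (chain, 70/15): 2652 ÷ 4.6667 = 568.29 RPM
shaft II → the spindle (internal gear, 104/46): 568.29 ÷ 2.2609 = 251.36 RPM

251.4 RPM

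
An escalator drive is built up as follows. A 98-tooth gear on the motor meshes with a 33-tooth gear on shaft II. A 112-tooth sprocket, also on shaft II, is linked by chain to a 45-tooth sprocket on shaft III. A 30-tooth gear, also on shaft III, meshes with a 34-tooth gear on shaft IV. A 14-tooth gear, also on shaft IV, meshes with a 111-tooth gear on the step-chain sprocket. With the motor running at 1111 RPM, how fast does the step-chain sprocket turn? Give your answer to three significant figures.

Gear mesh: ratio = 33/98 = 0.33673, so shaft II turns at 1111 / 0.33673 = 3299.3 RPM.
Chain: ratio = 45/112 = 0.40179, so shaft III turns at 3299.3 / 0.40179 = 8211.7 RPM.
Gear mesh: ratio = 34/30 = 1.1333, so shaft IV turns at 8211.7 / 1.1333 = 7245.6 RPM.
Gear mesh: ratio = 111/14 = 7.9286, so the step-chain sprocket turns at 7245.6 / 7.9286 = 913.86 RPM.

914 RPM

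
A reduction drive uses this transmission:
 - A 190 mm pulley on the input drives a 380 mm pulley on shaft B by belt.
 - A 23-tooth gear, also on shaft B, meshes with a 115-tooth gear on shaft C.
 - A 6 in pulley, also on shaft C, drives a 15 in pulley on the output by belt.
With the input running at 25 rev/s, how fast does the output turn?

the input → shaft B (belt, 380/190): 25 ÷ 2 = 12.5 rev/s
shaft B → shaft C (gear mesh, 115/23): 12.5 ÷ 5 = 2.5 rev/s
shaft C → the output (belt, 15/6): 2.5 ÷ 2.5 = 1 rev/s

1 rev/s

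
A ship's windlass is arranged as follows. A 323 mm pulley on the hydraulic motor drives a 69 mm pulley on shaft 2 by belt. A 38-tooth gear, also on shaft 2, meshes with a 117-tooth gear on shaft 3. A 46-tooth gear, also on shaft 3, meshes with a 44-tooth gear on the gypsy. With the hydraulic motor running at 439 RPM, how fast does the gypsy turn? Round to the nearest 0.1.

belt 69/323 = 0.21362 → 439/0.21362 = 2055 RPM
gear mesh 117/38 = 3.0789 → 2055/3.0789 = 667.45 RPM
gear mesh 44/46 = 0.95652 → 667.45/0.95652 = 697.78 RPM

697.8 RPM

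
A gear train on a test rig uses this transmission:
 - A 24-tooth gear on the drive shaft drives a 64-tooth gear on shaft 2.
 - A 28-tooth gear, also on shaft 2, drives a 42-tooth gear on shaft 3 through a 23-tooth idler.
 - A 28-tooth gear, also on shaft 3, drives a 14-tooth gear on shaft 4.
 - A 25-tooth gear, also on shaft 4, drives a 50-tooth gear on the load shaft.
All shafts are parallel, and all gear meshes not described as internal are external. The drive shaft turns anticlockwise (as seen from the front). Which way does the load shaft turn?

the drive shaft → shaft 2: external mesh, 1 reversal → CW.
shaft 2 → shaft 3: driver → idler → driven is 2 external meshes, 2 reversals → CW.
shaft 3 → shaft 4: external mesh, 1 reversal → CCW.
shaft 4 → the load shaft: external mesh, 1 reversal → CW.
5 reversals in total — an odd number — so the load shaft turns opposite to the drive shaft.

clockwise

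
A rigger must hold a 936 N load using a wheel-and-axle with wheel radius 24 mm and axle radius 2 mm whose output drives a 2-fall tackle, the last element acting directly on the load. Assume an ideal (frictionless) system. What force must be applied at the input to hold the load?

39 N

Wheel-and-axle MA = R/r = 24/2 = 12.
Block-and-tackle MA = number of supporting rope parts = 2.
Combined ideal MA = 12 × 2 = 24.
Effort = load / MA = 936 / 24 = 39 N.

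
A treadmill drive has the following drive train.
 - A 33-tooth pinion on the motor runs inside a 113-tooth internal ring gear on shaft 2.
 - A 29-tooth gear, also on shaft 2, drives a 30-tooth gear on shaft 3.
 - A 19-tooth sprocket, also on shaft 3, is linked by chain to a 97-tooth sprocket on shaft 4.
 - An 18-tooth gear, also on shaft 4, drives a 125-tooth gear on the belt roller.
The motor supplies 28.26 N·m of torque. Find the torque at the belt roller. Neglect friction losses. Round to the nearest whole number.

3549 N·m

internal gear 113/33 = 3.4242 → τ = 28.26·3.4242 = 96.769 N·m
gear mesh 30/29 = 1.0345 → τ = 96.769·1.0345 = 100.11 N·m
chain 97/19 = 5.1053 → τ = 100.11·5.1053 = 511.07 N·m
gear mesh 125/18 = 6.9444 → τ = 511.07·6.9444 = 3549.1 N·m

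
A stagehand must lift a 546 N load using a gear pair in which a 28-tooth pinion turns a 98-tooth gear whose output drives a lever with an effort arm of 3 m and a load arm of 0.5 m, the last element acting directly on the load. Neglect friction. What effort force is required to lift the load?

Gear pair MA = 98/28 = 3.5.
Lever MA = effort arm / load arm = 3/0.5 = 6.
Combined ideal MA = 3.5 × 6 = 21.
Effort = load / MA = 546 / 21 = 26 N.

26 N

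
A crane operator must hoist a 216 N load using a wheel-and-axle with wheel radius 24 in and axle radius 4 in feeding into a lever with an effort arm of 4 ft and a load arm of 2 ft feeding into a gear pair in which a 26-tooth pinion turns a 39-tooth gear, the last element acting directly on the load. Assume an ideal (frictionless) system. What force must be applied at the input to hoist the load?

Wheel-and-axle MA = R/r = 24/4 = 6.
Lever MA = effort arm / load arm = 4/2 = 2.
Gear pair MA = 39/26 = 1.5.
Combined ideal MA = 6 × 2 × 1.5 = 18.
Effort = load / MA = 216 / 18 = 12 N.

12 N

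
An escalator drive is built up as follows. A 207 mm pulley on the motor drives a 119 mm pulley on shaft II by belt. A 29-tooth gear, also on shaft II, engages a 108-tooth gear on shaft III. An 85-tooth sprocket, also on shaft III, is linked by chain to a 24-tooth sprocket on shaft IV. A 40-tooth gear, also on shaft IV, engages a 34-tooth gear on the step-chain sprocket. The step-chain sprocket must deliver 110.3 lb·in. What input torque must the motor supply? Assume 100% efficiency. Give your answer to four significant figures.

214.7 lb·in

Overall ratio R = 0.57488 × 3.7241 × 0.28235 × 0.85 = 0.51382.
Input torque = output torque / R = 110.3 / 0.51382 = 214.67 lb·in.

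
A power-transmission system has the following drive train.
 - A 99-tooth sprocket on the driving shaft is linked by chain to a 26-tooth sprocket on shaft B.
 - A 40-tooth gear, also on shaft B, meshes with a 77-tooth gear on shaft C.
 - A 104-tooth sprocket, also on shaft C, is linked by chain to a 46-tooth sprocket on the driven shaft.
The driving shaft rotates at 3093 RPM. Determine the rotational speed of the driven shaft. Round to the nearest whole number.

13832 RPM

Chain: ratio = 26/99 = 0.26263, so shaft B turns at 3093 / 0.26263 = 11777 RPM.
Gear mesh: ratio = 77/40 = 1.925, so shaft C turns at 11777 / 1.925 = 6118 RPM.
Chain: ratio = 46/104 = 0.44231, so the driven shaft turns at 6118 / 0.44231 = 13832 RPM.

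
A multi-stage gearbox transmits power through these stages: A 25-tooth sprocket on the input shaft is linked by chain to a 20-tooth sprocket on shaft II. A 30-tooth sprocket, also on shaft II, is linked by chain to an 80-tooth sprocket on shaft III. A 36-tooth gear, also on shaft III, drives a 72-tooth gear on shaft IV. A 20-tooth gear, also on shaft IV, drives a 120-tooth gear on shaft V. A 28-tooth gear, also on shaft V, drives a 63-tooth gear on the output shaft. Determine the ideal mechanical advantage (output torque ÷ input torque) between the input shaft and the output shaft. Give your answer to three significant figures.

57.6

Each stage contributes driven/driver: chain 20/25 = 0.8, chain 80/30 = 2.6667, gear mesh 72/36 = 2, gear mesh 120/20 = 6, gear mesh 63/28 = 2.25.
Overall: 0.8 × 2.6667 × 2 × 6 × 2.25 = 57.6.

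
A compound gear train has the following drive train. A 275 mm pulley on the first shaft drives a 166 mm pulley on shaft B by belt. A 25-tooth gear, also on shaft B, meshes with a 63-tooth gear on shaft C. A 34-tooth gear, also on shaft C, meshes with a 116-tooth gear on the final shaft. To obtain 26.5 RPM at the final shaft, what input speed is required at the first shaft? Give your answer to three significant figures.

Overall ratio R = 0.60364 × 2.52 × 3.4118 = 5.1899.
Required input speed = output speed × R = 26.5 × 5.1899 = 137.53 RPM.

138 RPM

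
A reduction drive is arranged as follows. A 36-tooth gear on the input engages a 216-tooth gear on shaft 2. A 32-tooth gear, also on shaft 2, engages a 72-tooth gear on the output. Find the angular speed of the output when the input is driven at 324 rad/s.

24 rad/s

gear mesh 216/36 = 6 → 324/6 = 54 rad/s
gear mesh 72/32 = 2.25 → 54/2.25 = 24 rad/s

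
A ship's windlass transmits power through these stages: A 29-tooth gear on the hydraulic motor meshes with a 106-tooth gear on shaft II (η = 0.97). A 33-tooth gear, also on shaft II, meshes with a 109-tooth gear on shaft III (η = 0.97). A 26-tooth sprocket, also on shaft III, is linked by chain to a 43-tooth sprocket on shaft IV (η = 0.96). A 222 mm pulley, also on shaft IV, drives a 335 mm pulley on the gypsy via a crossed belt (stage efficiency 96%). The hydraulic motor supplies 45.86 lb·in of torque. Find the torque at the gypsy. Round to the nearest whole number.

1198 lb·in

Gear mesh: ratio = 106/29 = 3.6552; torque at shaft II = 45.86 × 3.6552 × 0.97 = 162.6 lb·in.
Gear mesh: ratio = 109/33 = 3.303; torque at shaft III = 162.6 × 3.303 × 0.97 = 520.95 lb·in.
Chain: ratio = 43/26 = 1.6538; torque at shaft IV = 520.95 × 1.6538 × 0.96 = 827.11 lb·in.
Belt: ratio = 335/222 = 1.509; torque at the gypsy = 827.11 × 1.509 × 0.96 = 1198.2 lb·in.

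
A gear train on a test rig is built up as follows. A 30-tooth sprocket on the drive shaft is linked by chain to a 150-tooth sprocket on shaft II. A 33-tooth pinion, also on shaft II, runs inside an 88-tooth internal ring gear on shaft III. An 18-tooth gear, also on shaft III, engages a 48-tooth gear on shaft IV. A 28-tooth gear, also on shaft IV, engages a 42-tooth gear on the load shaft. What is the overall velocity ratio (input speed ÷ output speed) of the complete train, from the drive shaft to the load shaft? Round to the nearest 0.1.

53.3

Each stage contributes driven/driver: chain 150/30 = 5, internal gear 88/33 = 2.6667, gear mesh 48/18 = 2.6667, gear mesh 42/28 = 1.5.
Overall: 5 × 2.6667 × 2.6667 × 1.5 = 53.333.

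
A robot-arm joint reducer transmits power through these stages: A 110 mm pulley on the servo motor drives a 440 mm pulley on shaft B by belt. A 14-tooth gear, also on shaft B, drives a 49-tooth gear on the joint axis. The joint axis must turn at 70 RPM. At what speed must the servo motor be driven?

980 RPM

Overall ratio R = 4 × 3.5 = 14.
Required input speed = output speed × R = 70 × 14 = 980 RPM.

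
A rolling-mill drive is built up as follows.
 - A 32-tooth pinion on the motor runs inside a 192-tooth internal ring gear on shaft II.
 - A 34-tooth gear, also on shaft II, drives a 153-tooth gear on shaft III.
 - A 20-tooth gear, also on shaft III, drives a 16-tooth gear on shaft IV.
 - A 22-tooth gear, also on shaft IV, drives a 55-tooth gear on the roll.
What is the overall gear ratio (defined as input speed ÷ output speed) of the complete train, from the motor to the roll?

54

Each stage contributes driven/driver: internal gear 192/32 = 6, gear mesh 153/34 = 4.5, gear mesh 16/20 = 0.8, gear mesh 55/22 = 2.5.
Overall: 6 × 4.5 × 0.8 × 2.5 = 54.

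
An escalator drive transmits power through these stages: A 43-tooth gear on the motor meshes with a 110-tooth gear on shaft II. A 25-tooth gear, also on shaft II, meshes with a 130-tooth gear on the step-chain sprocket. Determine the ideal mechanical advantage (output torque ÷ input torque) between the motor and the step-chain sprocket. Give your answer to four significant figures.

Each stage contributes driven/driver: gear mesh 110/43 = 2.5581, gear mesh 130/25 = 5.2.
Overall: 2.5581 × 5.2 = 13.302.

13.30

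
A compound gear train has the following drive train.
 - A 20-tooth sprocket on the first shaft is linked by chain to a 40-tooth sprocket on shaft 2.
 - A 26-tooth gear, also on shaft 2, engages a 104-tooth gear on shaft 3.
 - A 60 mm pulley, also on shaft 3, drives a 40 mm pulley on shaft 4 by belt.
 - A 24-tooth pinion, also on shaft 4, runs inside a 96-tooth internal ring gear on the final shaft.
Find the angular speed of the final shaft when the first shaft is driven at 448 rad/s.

chain 40/20 = 2 → 448/2 = 224 rad/s
gear mesh 104/26 = 4 → 224/4 = 56 rad/s
belt 40/60 = 0.66667 → 56/0.66667 = 84 rad/s
internal gear 96/24 = 4 → 84/4 = 21 rad/s

21 rad/s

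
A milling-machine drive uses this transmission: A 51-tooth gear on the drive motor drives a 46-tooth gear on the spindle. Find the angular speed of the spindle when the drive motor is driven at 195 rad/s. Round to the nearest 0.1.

216.2 rad/s

gear mesh 46/51 = 0.90196 → 195/0.90196 = 216.2 rad/s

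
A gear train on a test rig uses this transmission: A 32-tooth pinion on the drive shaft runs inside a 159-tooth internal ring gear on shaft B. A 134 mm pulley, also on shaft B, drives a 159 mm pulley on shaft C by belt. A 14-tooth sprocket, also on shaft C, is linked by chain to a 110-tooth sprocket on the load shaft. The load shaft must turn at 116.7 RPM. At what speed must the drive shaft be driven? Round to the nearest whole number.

Overall ratio R = 4.9688 × 1.1866 × 7.8571 = 46.324.
Required input speed = output speed × R = 116.7 × 46.324 = 5406 RPM.

5406 RPM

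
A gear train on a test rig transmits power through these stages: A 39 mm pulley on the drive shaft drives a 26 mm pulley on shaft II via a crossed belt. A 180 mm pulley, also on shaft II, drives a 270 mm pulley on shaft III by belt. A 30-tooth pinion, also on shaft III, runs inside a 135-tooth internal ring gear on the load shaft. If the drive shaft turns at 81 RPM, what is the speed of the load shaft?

the drive shaft → shaft II (belt, 26/39): 81 ÷ 0.66667 = 121.5 RPM
shaft II → shaft III (belt, 270/180): 121.5 ÷ 1.5 = 81 RPM
shaft III → the load shaft (internal gear, 135/30): 81 ÷ 4.5 = 18 RPM

18 RPM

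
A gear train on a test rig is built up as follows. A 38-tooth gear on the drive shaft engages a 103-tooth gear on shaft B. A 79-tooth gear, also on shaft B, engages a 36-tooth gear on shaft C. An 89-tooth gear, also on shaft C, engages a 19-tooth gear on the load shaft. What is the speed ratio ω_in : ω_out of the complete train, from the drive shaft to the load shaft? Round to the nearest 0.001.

Each stage contributes driven/driver: gear mesh 103/38 = 2.7105, gear mesh 36/79 = 0.4557, gear mesh 19/89 = 0.21348.
Overall: 2.7105 × 0.4557 × 0.21348 = 0.26369.

0.264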